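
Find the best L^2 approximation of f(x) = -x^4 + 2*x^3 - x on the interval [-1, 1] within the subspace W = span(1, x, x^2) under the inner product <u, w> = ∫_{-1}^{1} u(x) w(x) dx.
g(x) = -6*x^2/7 + x/5 + 3/35

The best approximation g ∈ W is the orthogonal projection of f onto W. Writing g = a_0 + a_1 x + a_2 x^2, the coefficients solve the normal equations G · a = b where
  G_{ij} = <φ_i, φ_j> and b_i = <f, φ_i>, with φ_0 = 1, φ_1 = x, φ_2 = x^2.
G =
  [2, 0, 2/3]
  [0, 2/3, 0]
  [2/3, 0, 2/5],
b = (-2/5, 2/15, -2/7).
Solving gives a_0 = 3/35, a_1 = 1/5, a_2 = -6/7, so
  g(x) = -6*x^2/7 + x/5 + 3/35.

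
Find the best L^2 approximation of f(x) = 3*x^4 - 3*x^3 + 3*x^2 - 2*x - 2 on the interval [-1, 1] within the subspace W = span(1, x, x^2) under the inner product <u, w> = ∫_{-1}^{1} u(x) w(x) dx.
g(x) = 39*x^2/7 - 19*x/5 - 79/35

The best approximation g ∈ W is the orthogonal projection of f onto W. Writing g = a_0 + a_1 x + a_2 x^2, the coefficients solve the normal equations G · a = b where
  G_{ij} = <φ_i, φ_j> and b_i = <f, φ_i>, with φ_0 = 1, φ_1 = x, φ_2 = x^2.
G =
  [2, 0, 2/3]
  [0, 2/3, 0]
  [2/3, 0, 2/5],
b = (-4/5, -38/15, 76/105).
Solving gives a_0 = -79/35, a_1 = -19/5, a_2 = 39/7, so
  g(x) = 39*x^2/7 - 19*x/5 - 79/35.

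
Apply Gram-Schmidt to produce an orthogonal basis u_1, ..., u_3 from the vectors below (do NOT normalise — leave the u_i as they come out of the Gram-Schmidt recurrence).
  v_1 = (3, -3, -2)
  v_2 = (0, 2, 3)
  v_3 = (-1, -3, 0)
Orthogonal basis:
  u_1 = (3, -3, -2)
  u_2 = (18/11, 4/11, 21/11)
  u_3 = (-80/71, -144/71, 96/71)

Apply the Gram-Schmidt recurrence
  u_1 = v_1
  u_i = v_i − Σ_{j<i} ((v_i · u_j) / (u_j · u_j)) · u_j.

Step by step this gives:
  u_1 = (3, -3, -2)
  u_2 = (18/11, 4/11, 21/11)
  u_3 = (-80/71, -144/71, 96/71)

Orthogonality check:
  u_2 · u_1 = 0 (should be 0)
  u_3 · u_1 = 0 (should be 0)
  u_3 · u_2 = 0 (should be 0)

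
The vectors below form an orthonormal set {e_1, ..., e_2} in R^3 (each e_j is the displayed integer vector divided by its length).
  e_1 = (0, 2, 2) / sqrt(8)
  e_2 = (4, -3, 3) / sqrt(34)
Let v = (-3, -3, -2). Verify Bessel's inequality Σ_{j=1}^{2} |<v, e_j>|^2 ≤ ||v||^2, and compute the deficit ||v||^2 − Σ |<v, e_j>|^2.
Σ |<v, e_j>|^2 = 253/17; ||v||^2 = 22; deficit = 121/17

Write each e_j = u_j / sqrt(<u_j, u_j>) where u_j is the displayed integer vector. Then <v, e_j> = <v, u_j> / sqrt(<u_j, u_j>), so |<v, e_j>|^2 = <v, u_j>^2 / <u_j, u_j>.
Coefficients: <v, e_1> = -10/sqrt(8), <v, e_2> = -9/sqrt(34).
Square and sum: Σ |<v, e_j>|^2 = 253/17.
Compute ||v||^2 = v·v = 22.
Deficit = 22 − 253/17 = 121/17 ≥ 0, confirming Bessel's inequality. (The deficit equals ||v − Σ <v,e_j> e_j||^2, the squared distance from v to span{e_j}.)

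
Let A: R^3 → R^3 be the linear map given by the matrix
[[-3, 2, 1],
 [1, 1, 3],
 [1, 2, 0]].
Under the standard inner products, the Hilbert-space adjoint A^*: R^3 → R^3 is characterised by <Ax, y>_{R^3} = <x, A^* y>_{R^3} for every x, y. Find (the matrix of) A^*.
A^* = A^T =
[[-3, 1, 1],
 [2, 1, 2],
 [1, 3, 0]]

For real matrices with standard dot products, the defining identity <Ax, y> = <x, A^* y> gives (Ax)^T y = x^T (A^*) y, i.e. x^T A^T y = x^T (A^*) y. Since this holds for all x, y, we must have A^* = A^T. Therefore
A^* =
[[-3, 1, 1],
 [2, 1, 2],
 [1, 3, 0]].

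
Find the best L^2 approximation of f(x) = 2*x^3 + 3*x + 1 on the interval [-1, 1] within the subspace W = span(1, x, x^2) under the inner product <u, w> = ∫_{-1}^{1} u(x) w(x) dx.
g(x) = 21*x/5 + 1

The best approximation g ∈ W is the orthogonal projection of f onto W. Writing g = a_0 + a_1 x + a_2 x^2, the coefficients solve the normal equations G · a = b where
  G_{ij} = <φ_i, φ_j> and b_i = <f, φ_i>, with φ_0 = 1, φ_1 = x, φ_2 = x^2.
G =
  [2, 0, 2/3]
  [0, 2/3, 0]
  [2/3, 0, 2/5],
b = (2, 14/5, 2/3).
Solving gives a_0 = 1, a_1 = 21/5, a_2 = 0, so
  g(x) = 21*x/5 + 1.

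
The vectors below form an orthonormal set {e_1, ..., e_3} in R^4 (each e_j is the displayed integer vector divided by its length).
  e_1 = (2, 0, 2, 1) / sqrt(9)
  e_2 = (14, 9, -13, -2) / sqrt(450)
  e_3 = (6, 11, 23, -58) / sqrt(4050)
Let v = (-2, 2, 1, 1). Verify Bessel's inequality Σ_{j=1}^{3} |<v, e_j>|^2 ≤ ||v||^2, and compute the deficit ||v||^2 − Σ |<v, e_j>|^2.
Σ |<v, e_j>|^2 = 134/81; ||v||^2 = 10; deficit = 676/81

Write each e_j = u_j / sqrt(<u_j, u_j>) where u_j is the displayed integer vector. Then <v, e_j> = <v, u_j> / sqrt(<u_j, u_j>), so |<v, e_j>|^2 = <v, u_j>^2 / <u_j, u_j>.
Coefficients: <v, e_1> = -1/sqrt(9), <v, e_2> = -25/sqrt(450), <v, e_3> = -25/sqrt(4050).
Square and sum: Σ |<v, e_j>|^2 = 134/81.
Compute ||v||^2 = v·v = 10.
Deficit = 10 − 134/81 = 676/81 ≥ 0, confirming Bessel's inequality. (The deficit equals ||v − Σ <v,e_j> e_j||^2, the squared distance from v to span{e_j}.)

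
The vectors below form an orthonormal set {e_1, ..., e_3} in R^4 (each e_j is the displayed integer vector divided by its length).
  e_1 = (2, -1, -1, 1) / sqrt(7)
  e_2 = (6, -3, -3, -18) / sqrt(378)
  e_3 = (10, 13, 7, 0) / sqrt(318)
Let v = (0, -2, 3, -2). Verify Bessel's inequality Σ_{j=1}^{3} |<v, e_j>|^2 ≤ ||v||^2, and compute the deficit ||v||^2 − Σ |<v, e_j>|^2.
Σ |<v, e_j>|^2 = 225/53; ||v||^2 = 17; deficit = 676/53

Write each e_j = u_j / sqrt(<u_j, u_j>) where u_j is the displayed integer vector. Then <v, e_j> = <v, u_j> / sqrt(<u_j, u_j>), so |<v, e_j>|^2 = <v, u_j>^2 / <u_j, u_j>.
Coefficients: <v, e_1> = -3/sqrt(7), <v, e_2> = 33/sqrt(378), <v, e_3> = -5/sqrt(318).
Square and sum: Σ |<v, e_j>|^2 = 225/53.
Compute ||v||^2 = v·v = 17.
Deficit = 17 − 225/53 = 676/53 ≥ 0, confirming Bessel's inequality. (The deficit equals ||v − Σ <v,e_j> e_j||^2, the squared distance from v to span{e_j}.)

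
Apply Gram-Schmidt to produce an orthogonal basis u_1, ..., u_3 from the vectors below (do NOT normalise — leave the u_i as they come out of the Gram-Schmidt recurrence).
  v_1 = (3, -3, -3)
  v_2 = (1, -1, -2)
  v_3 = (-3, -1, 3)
Orthogonal basis:
  u_1 = (3, -3, -3)
  u_2 = (-1/3, 1/3, -2/3)
  u_3 = (-2, -2, 0)

Apply the Gram-Schmidt recurrence
  u_1 = v_1
  u_i = v_i − Σ_{j<i} ((v_i · u_j) / (u_j · u_j)) · u_j.

Step by step this gives:
  u_1 = (3, -3, -3)
  u_2 = (-1/3, 1/3, -2/3)
  u_3 = (-2, -2, 0)

Orthogonality check:
  u_2 · u_1 = 0 (should be 0)
  u_3 · u_1 = 0 (should be 0)
  u_3 · u_2 = 0 (should be 0)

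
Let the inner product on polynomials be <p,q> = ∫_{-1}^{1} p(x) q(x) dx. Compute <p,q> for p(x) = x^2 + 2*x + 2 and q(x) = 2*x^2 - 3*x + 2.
<p,q> = 44/5

Expand the product: p(x)·q(x) = 2*x^4 + x^3 - 2*x + 4.
∫_{-1}^{1} of each monomial x^k gives [2/(k+1) if k even, 0 if k odd]. Integrating term-by-term (or equivalently evaluating the antiderivative F(x) = 2*x^5/5 + x^4/4 - x^2 + 4*x at the endpoints):
  F(1) − F(−1) = 73/20 − (-103/20) = 44/5.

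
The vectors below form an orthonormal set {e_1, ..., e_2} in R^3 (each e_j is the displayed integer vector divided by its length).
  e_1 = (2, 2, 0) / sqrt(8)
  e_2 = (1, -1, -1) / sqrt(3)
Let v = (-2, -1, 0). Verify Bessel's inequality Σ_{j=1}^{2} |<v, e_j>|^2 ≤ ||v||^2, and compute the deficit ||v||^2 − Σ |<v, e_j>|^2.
Σ |<v, e_j>|^2 = 29/6; ||v||^2 = 5; deficit = 1/6

Write each e_j = u_j / sqrt(<u_j, u_j>) where u_j is the displayed integer vector. Then <v, e_j> = <v, u_j> / sqrt(<u_j, u_j>), so |<v, e_j>|^2 = <v, u_j>^2 / <u_j, u_j>.
Coefficients: <v, e_1> = -6/sqrt(8), <v, e_2> = -1/sqrt(3).
Square and sum: Σ |<v, e_j>|^2 = 29/6.
Compute ||v||^2 = v·v = 5.
Deficit = 5 − 29/6 = 1/6 ≥ 0, confirming Bessel's inequality. (The deficit equals ||v − Σ <v,e_j> e_j||^2, the squared distance from v to span{e_j}.)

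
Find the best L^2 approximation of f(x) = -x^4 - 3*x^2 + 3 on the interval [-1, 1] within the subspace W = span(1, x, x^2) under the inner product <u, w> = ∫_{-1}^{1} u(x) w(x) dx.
g(x) = 108/35 - 27*x^2/7

The best approximation g ∈ W is the orthogonal projection of f onto W. Writing g = a_0 + a_1 x + a_2 x^2, the coefficients solve the normal equations G · a = b where
  G_{ij} = <φ_i, φ_j> and b_i = <f, φ_i>, with φ_0 = 1, φ_1 = x, φ_2 = x^2.
G =
  [2, 0, 2/3]
  [0, 2/3, 0]
  [2/3, 0, 2/5],
b = (18/5, 0, 18/35).
Solving gives a_0 = 108/35, a_1 = 0, a_2 = -27/7, so
  g(x) = 108/35 - 27*x^2/7.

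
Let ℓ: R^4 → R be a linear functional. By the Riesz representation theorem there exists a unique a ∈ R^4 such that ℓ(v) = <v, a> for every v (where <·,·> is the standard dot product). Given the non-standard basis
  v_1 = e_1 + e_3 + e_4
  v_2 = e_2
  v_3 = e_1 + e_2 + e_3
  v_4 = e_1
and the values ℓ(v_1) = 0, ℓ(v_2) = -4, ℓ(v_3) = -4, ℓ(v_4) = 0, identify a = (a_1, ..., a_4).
a = (0, -4, 0, 0)

Write a = (a_1, ..., a_4) in the standard basis. For each basis vector v_i, ℓ(v_i) = <v_i, a> is a linear equation in the a_j's. Collect the n equations into a matrix system V a = ℓ, where row i of V is v_i (expressed in the standard basis). Since V is invertible (lower-triangular with 1s on the diagonal, up to permutation), solve by back-substitution:
  V =
[[1, 0, 1, 1],
 [0, 1, 0, 0],
 [1, 1, 1, 0],
 [1, 0, 0, 0]]
  V a = (0, -4, -4, 0)
Solving gives a = (0, -4, 0, 0).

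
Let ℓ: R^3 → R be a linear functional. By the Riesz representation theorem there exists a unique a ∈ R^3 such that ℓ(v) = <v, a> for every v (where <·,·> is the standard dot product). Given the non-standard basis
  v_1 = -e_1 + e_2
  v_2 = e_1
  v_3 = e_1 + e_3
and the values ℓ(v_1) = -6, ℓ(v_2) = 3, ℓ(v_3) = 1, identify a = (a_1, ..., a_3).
a = (3, -3, -2)

Write a = (a_1, ..., a_3) in the standard basis. For each basis vector v_i, ℓ(v_i) = <v_i, a> is a linear equation in the a_j's. Collect the n equations into a matrix system V a = ℓ, where row i of V is v_i (expressed in the standard basis). Since V is invertible (lower-triangular with 1s on the diagonal, up to permutation), solve by back-substitution:
  V =
[[-1, 1, 0],
 [1, 0, 0],
 [1, 0, 1]]
  V a = (-6, 3, 1)
Solving gives a = (3, -3, -2).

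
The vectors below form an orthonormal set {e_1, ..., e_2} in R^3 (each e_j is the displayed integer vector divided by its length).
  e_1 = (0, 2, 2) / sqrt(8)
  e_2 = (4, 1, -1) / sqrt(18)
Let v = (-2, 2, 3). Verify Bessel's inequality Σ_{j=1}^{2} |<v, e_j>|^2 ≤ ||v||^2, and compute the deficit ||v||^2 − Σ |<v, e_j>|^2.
Σ |<v, e_j>|^2 = 17; ||v||^2 = 17; deficit = 0

Write each e_j = u_j / sqrt(<u_j, u_j>) where u_j is the displayed integer vector. Then <v, e_j> = <v, u_j> / sqrt(<u_j, u_j>), so |<v, e_j>|^2 = <v, u_j>^2 / <u_j, u_j>.
Coefficients: <v, e_1> = 10/sqrt(8), <v, e_2> = -9/sqrt(18).
Square and sum: Σ |<v, e_j>|^2 = 17.
Compute ||v||^2 = v·v = 17.
Deficit = 17 − 17 = 0 ≥ 0, confirming Bessel's inequality. (The deficit equals ||v − Σ <v,e_j> e_j||^2, the squared distance from v to span{e_j}.)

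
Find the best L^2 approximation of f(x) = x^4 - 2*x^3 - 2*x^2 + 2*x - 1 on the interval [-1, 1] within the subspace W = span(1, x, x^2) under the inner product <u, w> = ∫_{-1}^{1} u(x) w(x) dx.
g(x) = -8*x^2/7 + 4*x/5 - 38/35

The best approximation g ∈ W is the orthogonal projection of f onto W. Writing g = a_0 + a_1 x + a_2 x^2, the coefficients solve the normal equations G · a = b where
  G_{ij} = <φ_i, φ_j> and b_i = <f, φ_i>, with φ_0 = 1, φ_1 = x, φ_2 = x^2.
G =
  [2, 0, 2/3]
  [0, 2/3, 0]
  [2/3, 0, 2/5],
b = (-44/15, 8/15, -124/105).
Solving gives a_0 = -38/35, a_1 = 4/5, a_2 = -8/7, so
  g(x) = -8*x^2/7 + 4*x/5 - 38/35.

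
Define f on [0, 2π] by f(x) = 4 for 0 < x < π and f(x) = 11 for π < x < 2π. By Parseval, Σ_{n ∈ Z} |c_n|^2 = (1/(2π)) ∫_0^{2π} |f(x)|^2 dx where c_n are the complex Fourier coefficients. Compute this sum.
Σ |c_n|^2 = 137/2

Parseval equates the L^2 energy of f (normalised by 1/(2π)) with the ℓ^2 sum of its Fourier coefficients: (1/(2π)) ∫_0^{2π} |f|^2 = Σ |c_n|^2.
Compute the left side: (1/(2π)) [∫_0^π 4^2 dx + ∫_π^{2π} 11^2 dx] = (1/(2π)) · (16π + 121π) = (16 + 121)/2 = 137/2.
So Σ_{n ∈ Z} |c_n|^2 = 137/2.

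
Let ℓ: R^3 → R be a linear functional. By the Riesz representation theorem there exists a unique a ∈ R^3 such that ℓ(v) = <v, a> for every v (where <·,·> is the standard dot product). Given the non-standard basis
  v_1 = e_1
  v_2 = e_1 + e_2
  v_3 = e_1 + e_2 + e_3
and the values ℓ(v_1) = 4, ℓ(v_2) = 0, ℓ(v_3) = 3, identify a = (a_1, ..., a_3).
a = (4, -4, 3)

Write a = (a_1, ..., a_3) in the standard basis. For each basis vector v_i, ℓ(v_i) = <v_i, a> is a linear equation in the a_j's. Collect the n equations into a matrix system V a = ℓ, where row i of V is v_i (expressed in the standard basis). Since V is invertible (lower-triangular with 1s on the diagonal, up to permutation), solve by back-substitution:
  V =
[[1, 0, 0],
 [1, 1, 0],
 [1, 1, 1]]
  V a = (4, 0, 3)
Solving gives a = (4, -4, 3).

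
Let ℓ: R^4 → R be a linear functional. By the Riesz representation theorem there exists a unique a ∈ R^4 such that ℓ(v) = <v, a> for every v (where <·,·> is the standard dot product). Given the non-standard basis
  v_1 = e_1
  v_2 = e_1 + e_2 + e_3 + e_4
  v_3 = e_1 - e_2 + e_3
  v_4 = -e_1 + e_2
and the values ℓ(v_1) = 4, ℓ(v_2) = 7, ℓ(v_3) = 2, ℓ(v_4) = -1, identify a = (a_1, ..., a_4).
a = (4, 3, 1, -1)

Write a = (a_1, ..., a_4) in the standard basis. For each basis vector v_i, ℓ(v_i) = <v_i, a> is a linear equation in the a_j's. Collect the n equations into a matrix system V a = ℓ, where row i of V is v_i (expressed in the standard basis). Since V is invertible (lower-triangular with 1s on the diagonal, up to permutation), solve by back-substitution:
  V =
[[1, 0, 0, 0],
 [1, 1, 1, 1],
 [1, -1, 1, 0],
 [-1, 1, 0, 0]]
  V a = (4, 7, 2, -1)
Solving gives a = (4, 3, 1, -1).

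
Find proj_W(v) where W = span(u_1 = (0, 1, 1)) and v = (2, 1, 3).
proj_W(v) = (0, 2, 2)

Set up U = [u_1 | ... | u_1] ∈ R^(3×1). The projector onto W = col(U) is P = U (U^T U)^(-1) U^T.
Compute U^T U =
  [2],
and U^T v = (4).
Solve U^T U · c = U^T v for the coefficients: c = (2). The projection is proj_W(v) = U c.
Check: (v - proj_W(v)) · u_1 = 0  (should be 0).
Result: proj_W(v) = (0, 2, 2).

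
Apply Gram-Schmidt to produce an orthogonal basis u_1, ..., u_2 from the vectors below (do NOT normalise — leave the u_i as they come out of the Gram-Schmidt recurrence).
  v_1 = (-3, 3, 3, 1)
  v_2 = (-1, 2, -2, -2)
Orthogonal basis:
  u_1 = (-3, 3, 3, 1)
  u_2 = (-25/28, 53/28, -59/28, -57/28)

Apply the Gram-Schmidt recurrence
  u_1 = v_1
  u_i = v_i − Σ_{j<i} ((v_i · u_j) / (u_j · u_j)) · u_j.

Step by step this gives:
  u_1 = (-3, 3, 3, 1)
  u_2 = (-25/28, 53/28, -59/28, -57/28)

Orthogonality check:
  u_2 · u_1 = 0 (should be 0)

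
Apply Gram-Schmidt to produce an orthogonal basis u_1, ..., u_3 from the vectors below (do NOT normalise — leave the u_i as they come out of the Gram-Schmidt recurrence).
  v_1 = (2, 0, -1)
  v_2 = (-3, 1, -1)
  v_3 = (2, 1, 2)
Orthogonal basis:
  u_1 = (2, 0, -1)
  u_2 = (-1, 1, -2)
  u_3 = (11/30, 11/6, 11/15)

Apply the Gram-Schmidt recurrence
  u_1 = v_1
  u_i = v_i − Σ_{j<i} ((v_i · u_j) / (u_j · u_j)) · u_j.

Step by step this gives:
  u_1 = (2, 0, -1)
  u_2 = (-1, 1, -2)
  u_3 = (11/30, 11/6, 11/15)

Orthogonality check:
  u_2 · u_1 = 0 (should be 0)
  u_3 · u_1 = 0 (should be 0)
  u_3 · u_2 = 0 (should be 0)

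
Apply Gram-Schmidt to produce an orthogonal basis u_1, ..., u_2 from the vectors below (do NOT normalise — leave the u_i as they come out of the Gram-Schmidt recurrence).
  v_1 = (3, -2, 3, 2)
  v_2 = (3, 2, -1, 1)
Orthogonal basis:
  u_1 = (3, -2, 3, 2)
  u_2 = (33/13, 30/13, -19/13, 9/13)

Apply the Gram-Schmidt recurrence
  u_1 = v_1
  u_i = v_i − Σ_{j<i} ((v_i · u_j) / (u_j · u_j)) · u_j.

Step by step this gives:
  u_1 = (3, -2, 3, 2)
  u_2 = (33/13, 30/13, -19/13, 9/13)

Orthogonality check:
  u_2 · u_1 = 0 (should be 0)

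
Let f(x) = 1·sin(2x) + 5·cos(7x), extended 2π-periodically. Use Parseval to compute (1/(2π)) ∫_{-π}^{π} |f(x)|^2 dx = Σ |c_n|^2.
Σ |c_n|^2 = 13

Expand |f|^2 and use orthogonality of {sin(nx), cos(mx)} on [-π, π]:
  ∫_{-π}^{π} sin(nx)^2 dx = π, ∫ cos(mx)^2 dx = π, and cross terms integrate to 0.
So ∫_{-π}^{π} f(x)^2 dx = 1^2 · π + 5^2 · π = (1 + 25)π.
Divide by 2π: (1 + 25)/2 = 13.
By Parseval, this equals Σ |c_n|^2.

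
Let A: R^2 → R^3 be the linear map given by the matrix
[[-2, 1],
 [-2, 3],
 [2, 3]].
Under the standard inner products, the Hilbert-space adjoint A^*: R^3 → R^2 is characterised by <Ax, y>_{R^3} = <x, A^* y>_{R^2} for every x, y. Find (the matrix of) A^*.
A^* = A^T =
[[-2, -2, 2],
 [1, 3, 3]]

For real matrices with standard dot products, the defining identity <Ax, y> = <x, A^* y> gives (Ax)^T y = x^T (A^*) y, i.e. x^T A^T y = x^T (A^*) y. Since this holds for all x, y, we must have A^* = A^T. Therefore
A^* =
[[-2, -2, 2],
 [1, 3, 3]].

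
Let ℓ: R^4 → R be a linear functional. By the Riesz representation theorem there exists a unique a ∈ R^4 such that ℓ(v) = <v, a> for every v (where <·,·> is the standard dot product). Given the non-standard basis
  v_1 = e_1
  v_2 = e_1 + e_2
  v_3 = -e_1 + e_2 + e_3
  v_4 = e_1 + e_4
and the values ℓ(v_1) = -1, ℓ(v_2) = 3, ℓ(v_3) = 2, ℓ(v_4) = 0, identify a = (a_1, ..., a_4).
a = (-1, 4, -3, 1)

Write a = (a_1, ..., a_4) in the standard basis. For each basis vector v_i, ℓ(v_i) = <v_i, a> is a linear equation in the a_j's. Collect the n equations into a matrix system V a = ℓ, where row i of V is v_i (expressed in the standard basis). Since V is invertible (lower-triangular with 1s on the diagonal, up to permutation), solve by back-substitution:
  V =
[[1, 0, 0, 0],
 [1, 1, 0, 0],
 [-1, 1, 1, 0],
 [1, 0, 0, 1]]
  V a = (-1, 3, 2, 0)
Solving gives a = (-1, 4, -3, 1).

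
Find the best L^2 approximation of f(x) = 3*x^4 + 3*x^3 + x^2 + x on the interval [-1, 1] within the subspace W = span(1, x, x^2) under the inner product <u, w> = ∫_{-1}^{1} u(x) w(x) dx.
g(x) = 25*x^2/7 + 14*x/5 - 9/35

The best approximation g ∈ W is the orthogonal projection of f onto W. Writing g = a_0 + a_1 x + a_2 x^2, the coefficients solve the normal equations G · a = b where
  G_{ij} = <φ_i, φ_j> and b_i = <f, φ_i>, with φ_0 = 1, φ_1 = x, φ_2 = x^2.
G =
  [2, 0, 2/3]
  [0, 2/3, 0]
  [2/3, 0, 2/5],
b = (28/15, 28/15, 44/35).
Solving gives a_0 = -9/35, a_1 = 14/5, a_2 = 25/7, so
  g(x) = 25*x^2/7 + 14*x/5 - 9/35.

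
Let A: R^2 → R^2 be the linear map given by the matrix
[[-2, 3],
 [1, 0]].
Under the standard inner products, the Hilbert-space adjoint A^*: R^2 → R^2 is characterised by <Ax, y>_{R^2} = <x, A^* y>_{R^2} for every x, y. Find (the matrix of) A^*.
A^* = A^T =
[[-2, 1],
 [3, 0]]

For real matrices with standard dot products, the defining identity <Ax, y> = <x, A^* y> gives (Ax)^T y = x^T (A^*) y, i.e. x^T A^T y = x^T (A^*) y. Since this holds for all x, y, we must have A^* = A^T. Therefore
A^* =
[[-2, 1],
 [3, 0]].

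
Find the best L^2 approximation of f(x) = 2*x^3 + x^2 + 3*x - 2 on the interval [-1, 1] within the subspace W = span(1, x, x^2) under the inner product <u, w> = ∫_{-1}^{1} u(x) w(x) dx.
g(x) = x^2 + 21*x/5 - 2

The best approximation g ∈ W is the orthogonal projection of f onto W. Writing g = a_0 + a_1 x + a_2 x^2, the coefficients solve the normal equations G · a = b where
  G_{ij} = <φ_i, φ_j> and b_i = <f, φ_i>, with φ_0 = 1, φ_1 = x, φ_2 = x^2.
G =
  [2, 0, 2/3]
  [0, 2/3, 0]
  [2/3, 0, 2/5],
b = (-10/3, 14/5, -14/15).
Solving gives a_0 = -2, a_1 = 21/5, a_2 = 1, so
  g(x) = x^2 + 21*x/5 - 2.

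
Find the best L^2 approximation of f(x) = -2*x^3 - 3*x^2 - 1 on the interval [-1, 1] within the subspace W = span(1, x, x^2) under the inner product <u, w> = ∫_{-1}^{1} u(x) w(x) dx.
g(x) = -3*x^2 - 6*x/5 - 1

The best approximation g ∈ W is the orthogonal projection of f onto W. Writing g = a_0 + a_1 x + a_2 x^2, the coefficients solve the normal equations G · a = b where
  G_{ij} = <φ_i, φ_j> and b_i = <f, φ_i>, with φ_0 = 1, φ_1 = x, φ_2 = x^2.
G =
  [2, 0, 2/3]
  [0, 2/3, 0]
  [2/3, 0, 2/5],
b = (-4, -4/5, -28/15).
Solving gives a_0 = -1, a_1 = -6/5, a_2 = -3, so
  g(x) = -3*x^2 - 6*x/5 - 1.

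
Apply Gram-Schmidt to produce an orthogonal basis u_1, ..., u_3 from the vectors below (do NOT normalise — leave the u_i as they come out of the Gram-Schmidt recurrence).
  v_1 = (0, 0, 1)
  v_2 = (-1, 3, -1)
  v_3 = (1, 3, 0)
Orthogonal basis:
  u_1 = (0, 0, 1)
  u_2 = (-1, 3, 0)
  u_3 = (9/5, 3/5, 0)

Apply the Gram-Schmidt recurrence
  u_1 = v_1
  u_i = v_i − Σ_{j<i} ((v_i · u_j) / (u_j · u_j)) · u_j.

Step by step this gives:
  u_1 = (0, 0, 1)
  u_2 = (-1, 3, 0)
  u_3 = (9/5, 3/5, 0)

Orthogonality check:
  u_2 · u_1 = 0 (should be 0)
  u_3 · u_1 = 0 (should be 0)
  u_3 · u_2 = 0 (should be 0)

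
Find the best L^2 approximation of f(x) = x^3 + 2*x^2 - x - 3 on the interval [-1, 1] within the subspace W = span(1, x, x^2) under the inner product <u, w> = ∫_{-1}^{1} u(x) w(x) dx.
g(x) = 2*x^2 - 2*x/5 - 3

The best approximation g ∈ W is the orthogonal projection of f onto W. Writing g = a_0 + a_1 x + a_2 x^2, the coefficients solve the normal equations G · a = b where
  G_{ij} = <φ_i, φ_j> and b_i = <f, φ_i>, with φ_0 = 1, φ_1 = x, φ_2 = x^2.
G =
  [2, 0, 2/3]
  [0, 2/3, 0]
  [2/3, 0, 2/5],
b = (-14/3, -4/15, -6/5).
Solving gives a_0 = -3, a_1 = -2/5, a_2 = 2, so
  g(x) = 2*x^2 - 2*x/5 - 3.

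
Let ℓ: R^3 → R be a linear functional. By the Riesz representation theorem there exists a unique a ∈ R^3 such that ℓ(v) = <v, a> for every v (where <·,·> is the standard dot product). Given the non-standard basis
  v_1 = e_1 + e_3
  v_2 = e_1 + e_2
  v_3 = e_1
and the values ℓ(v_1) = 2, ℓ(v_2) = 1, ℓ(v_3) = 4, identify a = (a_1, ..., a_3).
a = (4, -3, -2)

Write a = (a_1, ..., a_3) in the standard basis. For each basis vector v_i, ℓ(v_i) = <v_i, a> is a linear equation in the a_j's. Collect the n equations into a matrix system V a = ℓ, where row i of V is v_i (expressed in the standard basis). Since V is invertible (lower-triangular with 1s on the diagonal, up to permutation), solve by back-substitution:
  V =
[[1, 0, 1],
 [1, 1, 0],
 [1, 0, 0]]
  V a = (2, 1, 4)
Solving gives a = (4, -3, -2).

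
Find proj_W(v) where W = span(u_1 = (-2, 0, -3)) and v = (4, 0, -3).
proj_W(v) = (-2/13, 0, -3/13)

Set up U = [u_1 | ... | u_1] ∈ R^(3×1). The projector onto W = col(U) is P = U (U^T U)^(-1) U^T.
Compute U^T U =
  [13],
and U^T v = (1).
Solve U^T U · c = U^T v for the coefficients: c = (1/13). The projection is proj_W(v) = U c.
Check: (v - proj_W(v)) · u_1 = 0  (should be 0).
Result: proj_W(v) = (-2/13, 0, -3/13).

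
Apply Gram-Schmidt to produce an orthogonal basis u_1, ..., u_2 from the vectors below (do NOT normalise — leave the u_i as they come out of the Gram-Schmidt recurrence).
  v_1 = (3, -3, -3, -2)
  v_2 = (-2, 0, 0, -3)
Orthogonal basis:
  u_1 = (3, -3, -3, -2)
  u_2 = (-2, 0, 0, -3)

Apply the Gram-Schmidt recurrence
  u_1 = v_1
  u_i = v_i − Σ_{j<i} ((v_i · u_j) / (u_j · u_j)) · u_j.

Step by step this gives:
  u_1 = (3, -3, -3, -2)
  u_2 = (-2, 0, 0, -3)

Orthogonality check:
  u_2 · u_1 = 0 (should be 0)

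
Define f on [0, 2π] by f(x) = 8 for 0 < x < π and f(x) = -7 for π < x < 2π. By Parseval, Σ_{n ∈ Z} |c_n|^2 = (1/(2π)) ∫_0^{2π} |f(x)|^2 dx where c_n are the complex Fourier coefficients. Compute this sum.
Σ |c_n|^2 = 113/2

Parseval equates the L^2 energy of f (normalised by 1/(2π)) with the ℓ^2 sum of its Fourier coefficients: (1/(2π)) ∫_0^{2π} |f|^2 = Σ |c_n|^2.
Compute the left side: (1/(2π)) [∫_0^π 8^2 dx + ∫_π^{2π} (-7)^2 dx] = (1/(2π)) · (64π + 49π) = (64 + 49)/2 = 113/2.
So Σ_{n ∈ Z} |c_n|^2 = 113/2.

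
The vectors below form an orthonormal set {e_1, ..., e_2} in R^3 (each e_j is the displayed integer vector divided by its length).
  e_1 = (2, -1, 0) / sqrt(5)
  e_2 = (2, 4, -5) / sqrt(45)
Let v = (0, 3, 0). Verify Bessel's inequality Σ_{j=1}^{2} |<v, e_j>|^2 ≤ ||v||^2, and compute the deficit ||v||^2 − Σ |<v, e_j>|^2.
Σ |<v, e_j>|^2 = 5; ||v||^2 = 9; deficit = 4

Write each e_j = u_j / sqrt(<u_j, u_j>) where u_j is the displayed integer vector. Then <v, e_j> = <v, u_j> / sqrt(<u_j, u_j>), so |<v, e_j>|^2 = <v, u_j>^2 / <u_j, u_j>.
Coefficients: <v, e_1> = -3/sqrt(5), <v, e_2> = 12/sqrt(45).
Square and sum: Σ |<v, e_j>|^2 = 5.
Compute ||v||^2 = v·v = 9.
Deficit = 9 − 5 = 4 ≥ 0, confirming Bessel's inequality. (The deficit equals ||v − Σ <v,e_j> e_j||^2, the squared distance from v to span{e_j}.)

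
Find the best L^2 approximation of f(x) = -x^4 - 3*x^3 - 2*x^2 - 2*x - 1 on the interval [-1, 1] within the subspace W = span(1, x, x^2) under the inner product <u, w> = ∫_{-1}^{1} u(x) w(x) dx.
g(x) = -20*x^2/7 - 19*x/5 - 32/35

The best approximation g ∈ W is the orthogonal projection of f onto W. Writing g = a_0 + a_1 x + a_2 x^2, the coefficients solve the normal equations G · a = b where
  G_{ij} = <φ_i, φ_j> and b_i = <f, φ_i>, with φ_0 = 1, φ_1 = x, φ_2 = x^2.
G =
  [2, 0, 2/3]
  [0, 2/3, 0]
  [2/3, 0, 2/5],
b = (-56/15, -38/15, -184/105).
Solving gives a_0 = -32/35, a_1 = -19/5, a_2 = -20/7, so
  g(x) = -20*x^2/7 - 19*x/5 - 32/35.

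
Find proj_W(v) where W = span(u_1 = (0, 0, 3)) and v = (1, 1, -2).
proj_W(v) = (0, 0, -2)

Set up U = [u_1 | ... | u_1] ∈ R^(3×1). The projector onto W = col(U) is P = U (U^T U)^(-1) U^T.
Compute U^T U =
  [9],
and U^T v = (-6).
Solve U^T U · c = U^T v for the coefficients: c = (-2/3). The projection is proj_W(v) = U c.
Check: (v - proj_W(v)) · u_1 = 0  (should be 0).
Result: proj_W(v) = (0, 0, -2).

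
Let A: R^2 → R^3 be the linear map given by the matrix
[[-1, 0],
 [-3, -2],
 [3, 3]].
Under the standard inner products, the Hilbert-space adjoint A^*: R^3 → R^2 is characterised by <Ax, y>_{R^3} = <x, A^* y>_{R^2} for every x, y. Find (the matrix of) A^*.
A^* = A^T =
[[-1, -3, 3],
 [0, -2, 3]]

For real matrices with standard dot products, the defining identity <Ax, y> = <x, A^* y> gives (Ax)^T y = x^T (A^*) y, i.e. x^T A^T y = x^T (A^*) y. Since this holds for all x, y, we must have A^* = A^T. Therefore
A^* =
[[-1, -3, 3],
 [0, -2, 3]].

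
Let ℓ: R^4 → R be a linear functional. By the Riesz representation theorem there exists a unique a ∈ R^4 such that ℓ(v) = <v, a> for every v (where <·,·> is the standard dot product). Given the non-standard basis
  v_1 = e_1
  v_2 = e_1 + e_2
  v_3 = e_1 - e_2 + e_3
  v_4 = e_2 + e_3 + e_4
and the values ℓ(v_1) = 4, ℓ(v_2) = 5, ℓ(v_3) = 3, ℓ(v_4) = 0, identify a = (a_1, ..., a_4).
a = (4, 1, 0, -1)

Write a = (a_1, ..., a_4) in the standard basis. For each basis vector v_i, ℓ(v_i) = <v_i, a> is a linear equation in the a_j's. Collect the n equations into a matrix system V a = ℓ, where row i of V is v_i (expressed in the standard basis). Since V is invertible (lower-triangular with 1s on the diagonal, up to permutation), solve by back-substitution:
  V =
[[1, 0, 0, 0],
 [1, 1, 0, 0],
 [1, -1, 1, 0],
 [0, 1, 1, 1]]
  V a = (4, 5, 3, 0)
Solving gives a = (4, 1, 0, -1).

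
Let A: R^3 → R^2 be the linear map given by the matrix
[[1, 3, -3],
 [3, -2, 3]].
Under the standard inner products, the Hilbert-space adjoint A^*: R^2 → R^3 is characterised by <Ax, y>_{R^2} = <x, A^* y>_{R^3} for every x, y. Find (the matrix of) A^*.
A^* = A^T =
[[1, 3],
 [3, -2],
 [-3, 3]]

For real matrices with standard dot products, the defining identity <Ax, y> = <x, A^* y> gives (Ax)^T y = x^T (A^*) y, i.e. x^T A^T y = x^T (A^*) y. Since this holds for all x, y, we must have A^* = A^T. Therefore
A^* =
[[1, 3],
 [3, -2],
 [-3, 3]].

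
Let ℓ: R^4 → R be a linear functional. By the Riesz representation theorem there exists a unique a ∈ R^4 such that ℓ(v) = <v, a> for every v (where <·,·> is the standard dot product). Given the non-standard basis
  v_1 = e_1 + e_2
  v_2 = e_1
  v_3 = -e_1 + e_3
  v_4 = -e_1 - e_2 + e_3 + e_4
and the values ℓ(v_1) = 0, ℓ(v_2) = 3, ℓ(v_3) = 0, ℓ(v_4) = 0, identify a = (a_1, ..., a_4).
a = (3, -3, 3, -3)

Write a = (a_1, ..., a_4) in the standard basis. For each basis vector v_i, ℓ(v_i) = <v_i, a> is a linear equation in the a_j's. Collect the n equations into a matrix system V a = ℓ, where row i of V is v_i (expressed in the standard basis). Since V is invertible (lower-triangular with 1s on the diagonal, up to permutation), solve by back-substitution:
  V =
[[1, 1, 0, 0],
 [1, 0, 0, 0],
 [-1, 0, 1, 0],
 [-1, -1, 1, 1]]
  V a = (0, 3, 0, 0)
Solving gives a = (3, -3, 3, -3).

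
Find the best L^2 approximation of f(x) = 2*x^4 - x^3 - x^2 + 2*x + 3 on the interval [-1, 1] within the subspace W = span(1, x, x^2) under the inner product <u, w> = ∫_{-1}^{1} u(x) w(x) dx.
g(x) = 5*x^2/7 + 7*x/5 + 99/35

The best approximation g ∈ W is the orthogonal projection of f onto W. Writing g = a_0 + a_1 x + a_2 x^2, the coefficients solve the normal equations G · a = b where
  G_{ij} = <φ_i, φ_j> and b_i = <f, φ_i>, with φ_0 = 1, φ_1 = x, φ_2 = x^2.
G =
  [2, 0, 2/3]
  [0, 2/3, 0]
  [2/3, 0, 2/5],
b = (92/15, 14/15, 76/35).
Solving gives a_0 = 99/35, a_1 = 7/5, a_2 = 5/7, so
  g(x) = 5*x^2/7 + 7*x/5 + 99/35.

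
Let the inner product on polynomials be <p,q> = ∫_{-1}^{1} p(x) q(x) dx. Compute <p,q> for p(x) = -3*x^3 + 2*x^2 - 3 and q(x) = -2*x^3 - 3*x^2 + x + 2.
<p,q> = -548/105

Expand the product: p(x)·q(x) = 6*x^6 + 5*x^5 - 9*x^4 + 2*x^3 + 13*x^2 - 3*x - 6.
∫_{-1}^{1} of each monomial x^k gives [2/(k+1) if k even, 0 if k odd]. Integrating term-by-term (or equivalently evaluating the antiderivative F(x) = 6*x^7/7 + 5*x^6/6 - 9*x^5/5 + x^4/2 + 13*x^3/3 - 3*x^2/2 - 6*x at the endpoints):
  F(1) − F(−1) = -583/210 − (171/70) = -548/105.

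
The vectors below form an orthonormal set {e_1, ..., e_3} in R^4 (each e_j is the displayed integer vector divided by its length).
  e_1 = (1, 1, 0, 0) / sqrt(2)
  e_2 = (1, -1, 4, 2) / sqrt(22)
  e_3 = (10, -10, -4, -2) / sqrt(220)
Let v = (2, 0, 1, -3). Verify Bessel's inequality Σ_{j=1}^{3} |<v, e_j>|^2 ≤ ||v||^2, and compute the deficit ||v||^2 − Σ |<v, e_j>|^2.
Σ |<v, e_j>|^2 = 21/5; ||v||^2 = 14; deficit = 49/5

Write each e_j = u_j / sqrt(<u_j, u_j>) where u_j is the displayed integer vector. Then <v, e_j> = <v, u_j> / sqrt(<u_j, u_j>), so |<v, e_j>|^2 = <v, u_j>^2 / <u_j, u_j>.
Coefficients: <v, e_1> = 2/sqrt(2), <v, e_2> = 0/sqrt(22), <v, e_3> = 22/sqrt(220).
Square and sum: Σ |<v, e_j>|^2 = 21/5.
Compute ||v||^2 = v·v = 14.
Deficit = 14 − 21/5 = 49/5 ≥ 0, confirming Bessel's inequality. (The deficit equals ||v − Σ <v,e_j> e_j||^2, the squared distance from v to span{e_j}.)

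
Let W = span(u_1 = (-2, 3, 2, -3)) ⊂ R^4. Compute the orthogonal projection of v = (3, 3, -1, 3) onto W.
proj_W(v) = (8/13, -12/13, -8/13, 12/13)

Set up U = [u_1 | ... | u_1] ∈ R^(4×1). The projector onto W = col(U) is P = U (U^T U)^(-1) U^T.
Compute U^T U =
  [26],
and U^T v = (-8).
Solve U^T U · c = U^T v for the coefficients: c = (-4/13). The projection is proj_W(v) = U c.
Check: (v - proj_W(v)) · u_1 = 0  (should be 0).
Result: proj_W(v) = (8/13, -12/13, -8/13, 12/13).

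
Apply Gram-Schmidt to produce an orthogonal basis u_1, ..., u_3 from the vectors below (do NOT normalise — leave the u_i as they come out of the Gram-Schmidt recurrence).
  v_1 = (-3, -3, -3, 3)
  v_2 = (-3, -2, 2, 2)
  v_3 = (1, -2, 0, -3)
Orthogonal basis:
  u_1 = (-3, -3, -3, 3)
  u_2 = (-7/4, -3/4, 13/4, 3/4)
  u_3 = (12/59, -155/59, 3/59, -140/59)

Apply the Gram-Schmidt recurrence
  u_1 = v_1
  u_i = v_i − Σ_{j<i} ((v_i · u_j) / (u_j · u_j)) · u_j.

Step by step this gives:
  u_1 = (-3, -3, -3, 3)
  u_2 = (-7/4, -3/4, 13/4, 3/4)
  u_3 = (12/59, -155/59, 3/59, -140/59)

Orthogonality check:
  u_2 · u_1 = 0 (should be 0)
  u_3 · u_1 = 0 (should be 0)
  u_3 · u_2 = 0 (should be 0)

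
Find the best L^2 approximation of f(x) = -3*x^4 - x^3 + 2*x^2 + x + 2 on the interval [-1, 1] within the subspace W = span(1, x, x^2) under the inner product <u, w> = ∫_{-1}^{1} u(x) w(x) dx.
g(x) = -4*x^2/7 + 2*x/5 + 79/35

The best approximation g ∈ W is the orthogonal projection of f onto W. Writing g = a_0 + a_1 x + a_2 x^2, the coefficients solve the normal equations G · a = b where
  G_{ij} = <φ_i, φ_j> and b_i = <f, φ_i>, with φ_0 = 1, φ_1 = x, φ_2 = x^2.
G =
  [2, 0, 2/3]
  [0, 2/3, 0]
  [2/3, 0, 2/5],
b = (62/15, 4/15, 134/105).
Solving gives a_0 = 79/35, a_1 = 2/5, a_2 = -4/7, so
  g(x) = -4*x^2/7 + 2*x/5 + 79/35.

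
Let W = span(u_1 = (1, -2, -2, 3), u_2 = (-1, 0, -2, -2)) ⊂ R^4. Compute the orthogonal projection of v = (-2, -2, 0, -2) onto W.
proj_W(v) = (-38/51, 4/17, -52/51, -82/51)

Set up U = [u_1 | ... | u_2] ∈ R^(4×2). The projector onto W = col(U) is P = U (U^T U)^(-1) U^T.
Compute U^T U =
  [18, -3]
  [-3, 9],
and U^T v = (-4, 6).
Solve U^T U · c = U^T v for the coefficients: c = (-2/17, 32/51). The projection is proj_W(v) = U c.
Check: (v - proj_W(v)) · u_1 = 0  (should be 0).
Check: (v - proj_W(v)) · u_2 = 0  (should be 0).
Result: proj_W(v) = (-38/51, 4/17, -52/51, -82/51).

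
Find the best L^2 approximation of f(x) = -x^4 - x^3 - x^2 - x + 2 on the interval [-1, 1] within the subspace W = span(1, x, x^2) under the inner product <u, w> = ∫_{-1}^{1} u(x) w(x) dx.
g(x) = -13*x^2/7 - 8*x/5 + 73/35

The best approximation g ∈ W is the orthogonal projection of f onto W. Writing g = a_0 + a_1 x + a_2 x^2, the coefficients solve the normal equations G · a = b where
  G_{ij} = <φ_i, φ_j> and b_i = <f, φ_i>, with φ_0 = 1, φ_1 = x, φ_2 = x^2.
G =
  [2, 0, 2/3]
  [0, 2/3, 0]
  [2/3, 0, 2/5],
b = (44/15, -16/15, 68/105).
Solving gives a_0 = 73/35, a_1 = -8/5, a_2 = -13/7, so
  g(x) = -13*x^2/7 - 8*x/5 + 73/35.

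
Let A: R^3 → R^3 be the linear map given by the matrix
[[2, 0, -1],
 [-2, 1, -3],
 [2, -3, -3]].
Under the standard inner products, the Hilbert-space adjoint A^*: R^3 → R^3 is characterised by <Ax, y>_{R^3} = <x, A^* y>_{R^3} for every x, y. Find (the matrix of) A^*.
A^* = A^T =
[[2, -2, 2],
 [0, 1, -3],
 [-1, -3, -3]]

For real matrices with standard dot products, the defining identity <Ax, y> = <x, A^* y> gives (Ax)^T y = x^T (A^*) y, i.e. x^T A^T y = x^T (A^*) y. Since this holds for all x, y, we must have A^* = A^T. Therefore
A^* =
[[2, -2, 2],
 [0, 1, -3],
 [-1, -3, -3]].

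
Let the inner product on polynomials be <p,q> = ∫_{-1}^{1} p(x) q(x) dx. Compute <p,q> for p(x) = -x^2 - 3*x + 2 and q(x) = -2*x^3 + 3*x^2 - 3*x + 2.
<p,q> = 268/15

Expand the product: p(x)·q(x) = 2*x^5 + 3*x^4 - 10*x^3 + 13*x^2 - 12*x + 4.
∫_{-1}^{1} of each monomial x^k gives [2/(k+1) if k even, 0 if k odd]. Integrating term-by-term (or equivalently evaluating the antiderivative F(x) = x^6/3 + 3*x^5/5 - 5*x^4/2 + 13*x^3/3 - 6*x^2 + 4*x at the endpoints):
  F(1) − F(−1) = 23/30 − (-171/10) = 268/15.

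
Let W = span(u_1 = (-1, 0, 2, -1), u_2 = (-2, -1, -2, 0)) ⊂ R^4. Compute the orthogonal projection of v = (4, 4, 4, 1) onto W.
proj_W(v) = (241/50, 57/25, 101/25, 13/50)

Set up U = [u_1 | ... | u_2] ∈ R^(4×2). The projector onto W = col(U) is P = U (U^T U)^(-1) U^T.
Compute U^T U =
  [6, -2]
  [-2, 9],
and U^T v = (3, -20).
Solve U^T U · c = U^T v for the coefficients: c = (-13/50, -57/25). The projection is proj_W(v) = U c.
Check: (v - proj_W(v)) · u_1 = 0  (should be 0).
Check: (v - proj_W(v)) · u_2 = 0  (should be 0).
Result: proj_W(v) = (241/50, 57/25, 101/25, 13/50).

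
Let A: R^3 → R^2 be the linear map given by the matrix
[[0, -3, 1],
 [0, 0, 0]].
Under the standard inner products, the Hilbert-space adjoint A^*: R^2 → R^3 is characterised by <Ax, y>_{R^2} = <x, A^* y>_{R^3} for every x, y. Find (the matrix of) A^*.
A^* = A^T =
[[0, 0],
 [-3, 0],
 [1, 0]]

For real matrices with standard dot products, the defining identity <Ax, y> = <x, A^* y> gives (Ax)^T y = x^T (A^*) y, i.e. x^T A^T y = x^T (A^*) y. Since this holds for all x, y, we must have A^* = A^T. Therefore
A^* =
[[0, 0],
 [-3, 0],
 [1, 0]].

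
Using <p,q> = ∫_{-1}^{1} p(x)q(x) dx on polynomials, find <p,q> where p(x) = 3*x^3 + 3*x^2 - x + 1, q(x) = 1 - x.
<p,q> = 52/15

Expand the product: p(x)·q(x) = -3*x^4 + 4*x^2 - 2*x + 1.
∫_{-1}^{1} of each monomial x^k gives [2/(k+1) if k even, 0 if k odd]. Integrating term-by-term (or equivalently evaluating the antiderivative F(x) = -3*x^5/5 + 4*x^3/3 - x^2 + x at the endpoints):
  F(1) − F(−1) = 11/15 − (-41/15) = 52/15.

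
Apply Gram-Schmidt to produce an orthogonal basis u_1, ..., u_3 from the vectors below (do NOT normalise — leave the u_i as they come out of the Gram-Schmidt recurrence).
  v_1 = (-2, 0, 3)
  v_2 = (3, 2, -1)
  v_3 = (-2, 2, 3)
Orthogonal basis:
  u_1 = (-2, 0, 3)
  u_2 = (21/13, 2, 14/13)
  u_3 = (-84/101, 98/101, -56/101)

Apply the Gram-Schmidt recurrence
  u_1 = v_1
  u_i = v_i − Σ_{j<i} ((v_i · u_j) / (u_j · u_j)) · u_j.

Step by step this gives:
  u_1 = (-2, 0, 3)
  u_2 = (21/13, 2, 14/13)
  u_3 = (-84/101, 98/101, -56/101)

Orthogonality check:
  u_2 · u_1 = 0 (should be 0)
  u_3 · u_1 = 0 (should be 0)
  u_3 · u_2 = 0 (should be 0)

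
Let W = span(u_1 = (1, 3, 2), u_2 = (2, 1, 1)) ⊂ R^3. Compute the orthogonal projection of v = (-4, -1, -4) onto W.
proj_W(v) = (-153/35, -74/35, -15/7)

Set up U = [u_1 | ... | u_2] ∈ R^(3×2). The projector onto W = col(U) is P = U (U^T U)^(-1) U^T.
Compute U^T U =
  [14, 7]
  [7, 6],
and U^T v = (-15, -13).
Solve U^T U · c = U^T v for the coefficients: c = (1/35, -11/5). The projection is proj_W(v) = U c.
Check: (v - proj_W(v)) · u_1 = 0  (should be 0).
Check: (v - proj_W(v)) · u_2 = 0  (should be 0).
Result: proj_W(v) = (-153/35, -74/35, -15/7).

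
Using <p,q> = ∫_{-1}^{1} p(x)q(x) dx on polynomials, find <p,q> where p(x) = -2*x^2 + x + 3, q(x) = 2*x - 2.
<p,q> = -8

Expand the product: p(x)·q(x) = -4*x^3 + 6*x^2 + 4*x - 6.
∫_{-1}^{1} of each monomial x^k gives [2/(k+1) if k even, 0 if k odd]. Integrating term-by-term (or equivalently evaluating the antiderivative F(x) = -x^4 + 2*x^3 + 2*x^2 - 6*x at the endpoints):
  F(1) − F(−1) = -3 − (5) = -8.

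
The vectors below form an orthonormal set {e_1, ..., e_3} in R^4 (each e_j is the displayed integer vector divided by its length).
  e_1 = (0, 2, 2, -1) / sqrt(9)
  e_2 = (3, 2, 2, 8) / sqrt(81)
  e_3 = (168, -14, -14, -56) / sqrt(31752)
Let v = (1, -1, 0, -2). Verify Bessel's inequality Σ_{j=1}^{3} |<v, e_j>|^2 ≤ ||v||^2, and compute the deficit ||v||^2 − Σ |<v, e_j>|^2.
Σ |<v, e_j>|^2 = 11/2; ||v||^2 = 6; deficit = 1/2

Write each e_j = u_j / sqrt(<u_j, u_j>) where u_j is the displayed integer vector. Then <v, e_j> = <v, u_j> / sqrt(<u_j, u_j>), so |<v, e_j>|^2 = <v, u_j>^2 / <u_j, u_j>.
Coefficients: <v, e_1> = 0/sqrt(9), <v, e_2> = -15/sqrt(81), <v, e_3> = 294/sqrt(31752).
Square and sum: Σ |<v, e_j>|^2 = 11/2.
Compute ||v||^2 = v·v = 6.
Deficit = 6 − 11/2 = 1/2 ≥ 0, confirming Bessel's inequality. (The deficit equals ||v − Σ <v,e_j> e_j||^2, the squared distance from v to span{e_j}.)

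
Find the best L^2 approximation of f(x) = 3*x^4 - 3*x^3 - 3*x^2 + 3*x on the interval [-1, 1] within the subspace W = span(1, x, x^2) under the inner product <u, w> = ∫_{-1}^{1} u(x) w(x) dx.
g(x) = -3*x^2/7 + 6*x/5 - 9/35

The best approximation g ∈ W is the orthogonal projection of f onto W. Writing g = a_0 + a_1 x + a_2 x^2, the coefficients solve the normal equations G · a = b where
  G_{ij} = <φ_i, φ_j> and b_i = <f, φ_i>, with φ_0 = 1, φ_1 = x, φ_2 = x^2.
G =
  [2, 0, 2/3]
  [0, 2/3, 0]
  [2/3, 0, 2/5],
b = (-4/5, 4/5, -12/35).
Solving gives a_0 = -9/35, a_1 = 6/5, a_2 = -3/7, so
  g(x) = -3*x^2/7 + 6*x/5 - 9/35.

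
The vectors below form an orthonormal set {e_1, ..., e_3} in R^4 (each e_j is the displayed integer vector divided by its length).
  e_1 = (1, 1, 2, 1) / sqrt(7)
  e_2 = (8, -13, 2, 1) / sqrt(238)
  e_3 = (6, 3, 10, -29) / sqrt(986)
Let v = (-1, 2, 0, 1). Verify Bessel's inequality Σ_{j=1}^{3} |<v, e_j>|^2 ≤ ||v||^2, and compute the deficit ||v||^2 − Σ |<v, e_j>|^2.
Σ |<v, e_j>|^2 = 6; ||v||^2 = 6; deficit = 0

Write each e_j = u_j / sqrt(<u_j, u_j>) where u_j is the displayed integer vector. Then <v, e_j> = <v, u_j> / sqrt(<u_j, u_j>), so |<v, e_j>|^2 = <v, u_j>^2 / <u_j, u_j>.
Coefficients: <v, e_1> = 2/sqrt(7), <v, e_2> = -33/sqrt(238), <v, e_3> = -29/sqrt(986).
Square and sum: Σ |<v, e_j>|^2 = 6.
Compute ||v||^2 = v·v = 6.
Deficit = 6 − 6 = 0 ≥ 0, confirming Bessel's inequality. (The deficit equals ||v − Σ <v,e_j> e_j||^2, the squared distance from v to span{e_j}.)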